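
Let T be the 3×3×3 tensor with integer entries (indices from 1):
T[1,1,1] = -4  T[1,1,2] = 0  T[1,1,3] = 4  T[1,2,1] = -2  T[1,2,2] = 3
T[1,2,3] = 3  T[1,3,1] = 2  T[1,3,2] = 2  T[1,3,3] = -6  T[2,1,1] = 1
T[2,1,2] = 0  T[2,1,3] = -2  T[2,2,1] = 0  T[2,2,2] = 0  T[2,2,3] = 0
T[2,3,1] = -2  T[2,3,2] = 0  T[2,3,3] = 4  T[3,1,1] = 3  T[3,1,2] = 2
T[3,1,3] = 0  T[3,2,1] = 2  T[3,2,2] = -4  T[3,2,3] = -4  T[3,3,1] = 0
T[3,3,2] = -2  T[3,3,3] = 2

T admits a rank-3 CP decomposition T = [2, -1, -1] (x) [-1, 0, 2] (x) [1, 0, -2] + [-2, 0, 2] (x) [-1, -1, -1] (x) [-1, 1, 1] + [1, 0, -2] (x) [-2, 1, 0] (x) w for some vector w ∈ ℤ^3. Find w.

Subtract the known terms from T to get the rank-1 residual R = [1, 0, -2] (x) [-2, 1, 0] (x) w, so R[i,j,k] = a[i]·b[j]·w[k]. Pick indices with nonzero a[1]·b[1] = (1)·(-2) = -2. Only the fibre through (1,1,·) is needed: R[1,1,:] = T[1,1,:] − Σₗ aₗ[1]bₗ[1]cₗ = [-4, 0, 4] − (2)·(-1)·[1, 0, -2] − (-2)·(-1)·[-1, 1, 1] = [0, -2, -2]. Then w[k] = R[1,1,k] / -2 for each k, giving w = [0, -2, -2] / -2 = [0, 1, 1].

w = [0, 1, 1]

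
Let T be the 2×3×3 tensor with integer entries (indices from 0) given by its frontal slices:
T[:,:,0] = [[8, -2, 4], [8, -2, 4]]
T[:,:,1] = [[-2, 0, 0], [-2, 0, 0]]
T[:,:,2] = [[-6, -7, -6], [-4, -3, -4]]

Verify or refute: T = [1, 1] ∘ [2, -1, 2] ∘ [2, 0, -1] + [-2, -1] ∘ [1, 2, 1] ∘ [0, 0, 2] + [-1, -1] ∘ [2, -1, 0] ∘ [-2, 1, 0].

Reconstruct entry (0,1,0) from the claimed factors: Σₗ aₗ[0]bₗ[1]cₗ[0] = (1)·(-1)·(2) + (-2)·(2)·(0) + (-1)·(-1)·(-2) = -4, but T[0,1,0] = -2. The claim is false.

No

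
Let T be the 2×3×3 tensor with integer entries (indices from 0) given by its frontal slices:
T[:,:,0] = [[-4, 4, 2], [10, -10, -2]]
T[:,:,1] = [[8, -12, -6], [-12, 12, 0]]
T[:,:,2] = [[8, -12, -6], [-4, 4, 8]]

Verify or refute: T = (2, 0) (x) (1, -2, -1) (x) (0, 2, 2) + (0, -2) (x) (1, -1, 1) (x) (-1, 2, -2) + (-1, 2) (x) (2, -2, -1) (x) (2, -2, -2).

Reconstruct entrywise from the claimed factors. For example, T[1,1,2] = 4 and Σₗ aₗ[1]bₗ[1]cₗ[2] = (0)·(-2)·(2) + (-2)·(-1)·(-2) + (2)·(-2)·(-2) = 4; checking all 18 entries, every one matches. The claim holds.

Yes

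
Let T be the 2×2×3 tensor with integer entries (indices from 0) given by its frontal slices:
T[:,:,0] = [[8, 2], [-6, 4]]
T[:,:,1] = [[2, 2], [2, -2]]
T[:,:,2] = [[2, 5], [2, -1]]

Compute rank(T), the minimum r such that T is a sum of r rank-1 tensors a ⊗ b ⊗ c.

Lower bound: in the mode-3 unfolding of T (rows indexed by k, columns by (i,j)) the 3×3 minor on rows k ∈ {0, 1, 2}, columns (i,j) ∈ {(0,0), (0,1), (1,0)} is det [[8, 2, -6], [2, 2, 2], [2, 5, 2]] = -84 ≠ 0, so that unfolding has rank ≥ 3 and hence rank(T) ≥ 3 (CP rank is at least every unfolding rank, though it can be larger).
Upper bound: T is a sum of 3 rank-1 terms, T = [0, 1] ⊗ [1, -1] ⊗ [-2, 2, 0] + [1, -1] ⊗ [2, -1] ⊗ [2, 0, -1] + [1, 0] ⊗ [1, 1] ⊗ [4, 2, 4] (one valid choice — decompositions are not unique — normalised so each a, b is primitive with positive first nonzero entry; check it by expanding all entries), so rank(T) ≤ 3.
These bounds meet, so rank(T) = 3.

3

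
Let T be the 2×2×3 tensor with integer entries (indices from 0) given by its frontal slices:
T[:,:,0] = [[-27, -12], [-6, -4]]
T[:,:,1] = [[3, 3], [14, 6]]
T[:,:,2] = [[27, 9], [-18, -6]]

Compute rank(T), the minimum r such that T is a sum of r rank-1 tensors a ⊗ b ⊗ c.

Lower bound: the mode-1 unfolding of T (rows indexed by i, columns by (j,k) = (0,0), (0,1), (0,2), (1,0), (1,1), (1,2)) is [[-27, 3, 27, -12, 3, 9], [-6, 14, -18, -4, 6, -6]].
There the 2×2 minor on rows i ∈ {0, 1}, columns (j,k) ∈ {(0,0), (0,1)} is det [[-27, 3], [-6, 14]] = -360 ≠ 0, so this unfolding has rank ≥ 2; CP rank is at least every unfolding rank, so rank(T) ≥ 2. (Flattening ranks never certify an upper bound on CP rank; for that we must actually write T with 2 rank-1 terms.)
Upper bound — finding two terms. Write S_k = T[:,:,k] for the frontal slices: S₀ = [[-27, -12], [-6, -4]], S₁ = [[3, 3], [14, 6]], S₂ = [[27, 9], [-18, -6]].
If T = a₁ ⊗ b₁ ⊗ c₁ + a₂ ⊗ b₂ ⊗ c₂ then each S_k = c₁[k]·a₁b₁ᵀ + c₂[k]·a₂b₂ᵀ. S₀ and S₁ are linearly independent, so a₁b₁ᵀ and a₂b₂ᵀ must span the same plane of matrices: they are the rank-1 matrices of the form x·S₀ + y·S₁.
det(x·S₀ + y·S₁) is 36·x² + 12·xy − 24·y² = 12·(3·x − 2·y)(x + y), vanishing at (x:y) = (2:3) and (1:-1).
M₁ = 2·S₀ + 3·S₁ = [[-45, -15], [30, 10]] = (-5)·[3, -2][3, 1]ᵀ and M₂ = S₀ − S₁ = [[-30, -15], [-20, -10]] = (-5)·[3, 2][2, 1]ᵀ, so take a₁ = [3, -2], b₁ = [3, 1], a₂ = [3, 2], b₂ = [2, 1].
Each slice is an integer combination of E₁ = a₁b₁ᵀ and E₂ = a₂b₂ᵀ: S₀ = −E₁ − 3·E₂, S₁ = −E₁ + 2·E₂, S₂ = 3·E₁; reading off coefficients, c₁ = [-1, -1, 3] and c₂ = [-3, 2, 0].
Hence T = [3, -2] ⊗ [3, 1] ⊗ [-1, -1, 3] + [3, 2] ⊗ [2, 1] ⊗ [-3, 2, 0], so rank(T) ≤ 2.
These bounds meet, so rank(T) = 2.

2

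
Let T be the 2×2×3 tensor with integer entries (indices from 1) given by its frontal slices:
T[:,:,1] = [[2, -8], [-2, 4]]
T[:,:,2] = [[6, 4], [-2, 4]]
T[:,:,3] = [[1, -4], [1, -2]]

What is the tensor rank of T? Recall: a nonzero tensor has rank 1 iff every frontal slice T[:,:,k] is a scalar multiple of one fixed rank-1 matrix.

Lower bound: the mode-3 unfolding of T (rows indexed by k, columns by (i,j) = (1,1), (1,2), (2,1), (2,2)) is [[2, -8, -2, 4], [6, 4, -2, 4], [1, -4, 1, -2]].
There the 3×3 minor on rows k ∈ {1, 2, 3}, columns (i,j) ∈ {(1,1), (1,2), (2,1)} is det [[2, -8, -2], [6, 4, -2], [1, -4, 1]] = 112 ≠ 0, so this unfolding has rank ≥ 3; CP rank is at least every unfolding rank, so rank(T) ≥ 3. (Unfolding ranks only ever bound the CP rank from below — rank(T) can be strictly larger than all of them — so the matching upper bound has to come from an explicit 3-term decomposition.)
Upper bound: T is a sum of 3 rank-1 terms, T = [1, -1] ⊗ [1, -2] ⊗ [2, 2, -1] + [1, 0] ⊗ [0, 1] ⊗ [-4, 4, -8] + [1, 0] ⊗ [1, 1] ⊗ [0, 4, 2] (written with every a and b primitive with positive leading entry and the scale carried by c; CP decompositions are not unique, and this one is verified by expanding entrywise), so rank(T) ≤ 3.
These bounds meet, so rank(T) = 3.

3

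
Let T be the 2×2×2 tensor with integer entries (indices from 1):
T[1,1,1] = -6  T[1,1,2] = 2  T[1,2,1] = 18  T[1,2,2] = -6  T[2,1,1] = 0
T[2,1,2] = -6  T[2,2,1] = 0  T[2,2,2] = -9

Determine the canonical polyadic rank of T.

2

Lower bound: the mode-1 unfolding of T (rows indexed by i, columns by (j,k) = (1,1), (1,2), (2,1), (2,2)) is [[-6, 2, 18, -6], [0, -6, 0, -9]].
There the 2×2 minor on rows i ∈ {1, 2}, columns (j,k) ∈ {(1,1), (1,2)} is det [[-6, 2], [0, -6]] = 36 ≠ 0, so this unfolding has rank ≥ 2; CP rank is at least every unfolding rank, so rank(T) ≥ 2. (Flattening ranks never certify an upper bound on CP rank; for that we must actually write T with 2 rank-1 terms.)
Upper bound — finding two terms. Write S_k = T[:,:,k] for the frontal slices: S₁ = [[-6, 18], [0, 0]], S₂ = [[2, -6], [-6, -9]].
If T = a₁ ⊗ b₁ ⊗ c₁ + a₂ ⊗ b₂ ⊗ c₂ then each S_k = c₁[k]·a₁b₁ᵀ + c₂[k]·a₂b₂ᵀ. S₁ and S₂ are linearly independent, so a₁b₁ᵀ and a₂b₂ᵀ must span the same plane of matrices: they are the rank-1 matrices of the form x·S₁ + y·S₂.
det(x·S₁ + y·S₂) is 162·xy − 54·y² = 54·(3·x − y)(y), vanishing at (x:y) = (1:3) and (1:0).
M₁ = S₁ + 3·S₂ = [[0, 0], [-18, -27]] = (-9)·[0, 1][2, 3]ᵀ and M₂ = S₁ = [[-6, 18], [0, 0]] = (-6)·[1, 0][1, -3]ᵀ, so take a₁ = [0, 1], b₁ = [2, 3], a₂ = [1, 0], b₂ = [1, -3].
Each slice is an integer combination of E₁ = a₁b₁ᵀ and E₂ = a₂b₂ᵀ: S₁ = −6·E₂, S₂ = −3·E₁ + 2·E₂; reading off coefficients, c₁ = [0, -3] and c₂ = [-6, 2].
Hence T = [0, 1] ⊗ [2, 3] ⊗ [0, -3] + [1, 0] ⊗ [1, -3] ⊗ [-6, 2], so rank(T) ≤ 2.
These bounds meet, so rank(T) = 2.
Check entry T[2,2,2] = -9: (1)·(3)·(-3) + (0)·(-3)·(2) = -9.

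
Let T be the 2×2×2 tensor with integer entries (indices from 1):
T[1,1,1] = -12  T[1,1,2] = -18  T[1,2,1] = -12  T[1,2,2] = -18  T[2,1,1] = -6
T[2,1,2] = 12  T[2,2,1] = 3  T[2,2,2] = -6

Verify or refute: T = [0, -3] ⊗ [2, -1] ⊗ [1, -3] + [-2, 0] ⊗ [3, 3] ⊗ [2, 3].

Reconstruct entry (2,1,2) from the claimed factors: Σₗ aₗ[2]bₗ[1]cₗ[2] = (-3)·(2)·(-3) + (0)·(3)·(3) = 18, but T[2,1,2] = 12. The claim is false.

No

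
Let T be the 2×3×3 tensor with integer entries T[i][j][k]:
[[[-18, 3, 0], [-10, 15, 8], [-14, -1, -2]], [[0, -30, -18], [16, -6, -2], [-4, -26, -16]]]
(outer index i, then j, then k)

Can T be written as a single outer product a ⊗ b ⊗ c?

The mode-2 unfolding of T (rows indexed by j, columns by (i,k) = (0,0), (0,1), (0,2), (1,0), (1,1), (1,2)) is [[-18, 3, 0, 0, -30, -18], [-10, 15, 8, 16, -6, -2], [-14, -1, -2, -4, -26, -16]].
There the 2×2 minor on rows j ∈ {0, 1}, columns (i,k) ∈ {(0,0), (0,1)} is det [[-18, 3], [-10, 15]] = -240 ≠ 0, so this unfolding has rank ≥ 2; CP rank is at least every unfolding rank, so rank(T) ≥ 2.
In particular rank(T) ≥ 2 > 1, so T is not rank-1.

No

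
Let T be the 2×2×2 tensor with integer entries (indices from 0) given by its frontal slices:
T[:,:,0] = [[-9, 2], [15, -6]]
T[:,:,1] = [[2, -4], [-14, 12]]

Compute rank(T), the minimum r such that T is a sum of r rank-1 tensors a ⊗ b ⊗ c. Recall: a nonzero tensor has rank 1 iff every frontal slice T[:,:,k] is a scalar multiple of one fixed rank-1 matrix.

2

Lower bound: the mode-3 unfolding of T (rows indexed by k, columns by (i,j) = (0,0), (0,1), (1,0), (1,1)) is [[-9, 2, 15, -6], [2, -4, -14, 12]].
There the 2×2 minor on rows k ∈ {0, 1}, columns (i,j) ∈ {(0,0), (0,1)} is det [[-9, 2], [2, -4]] = 32 ≠ 0, so this unfolding has rank ≥ 2; CP rank is at least every unfolding rank, so rank(T) ≥ 2. (Unfolding ranks only ever bound the CP rank from below — rank(T) can be strictly larger than all of them — so the matching upper bound has to come from an explicit 2-term decomposition.)
Upper bound — finding two terms. Write S_k = T[:,:,k] for the frontal slices: S₀ = [[-9, 2], [15, -6]], S₁ = [[2, -4], [-14, 12]].
If T = a₁ ⊗ b₁ ⊗ c₁ + a₂ ⊗ b₂ ⊗ c₂ then each S_k = c₁[k]·a₁b₁ᵀ + c₂[k]·a₂b₂ᵀ. S₀ and S₁ are linearly independent, so a₁b₁ᵀ and a₂b₂ᵀ must span the same plane of matrices: they are the rank-1 matrices of the form x·S₀ + y·S₁.
det(x·S₀ + y·S₁) is 24·x² − 32·xy − 32·y² = 8·(x − 2·y)(3·x + 2·y), vanishing at (x:y) = (2:1) and (2:-3).
M₁ = 2·S₀ + S₁ = [[-16, 0], [16, 0]] = (-16)·(1, -1)(1, 0)ᵀ and M₂ = 2·S₀ − 3·S₁ = [[-24, 16], [72, -48]] = (-8)·(1, -3)(3, -2)ᵀ, so take a₁ = (1, -1), b₁ = (1, 0), a₂ = (1, -3), b₂ = (3, -2).
Each slice is an integer combination of E₁ = a₁b₁ᵀ and E₂ = a₂b₂ᵀ: S₀ = −6·E₁ − E₂, S₁ = −4·E₁ + 2·E₂; reading off coefficients, c₁ = (-6, -4) and c₂ = (-1, 2).
Hence T = (1, -1) ⊗ (1, 0) ⊗ (-6, -4) + (1, -3) ⊗ (3, -2) ⊗ (-1, 2), so rank(T) ≤ 2.
These bounds meet, so rank(T) = 2.
Check entry T[0,0,0] = -9: (1)·(1)·(-6) + (1)·(3)·(-1) = -9.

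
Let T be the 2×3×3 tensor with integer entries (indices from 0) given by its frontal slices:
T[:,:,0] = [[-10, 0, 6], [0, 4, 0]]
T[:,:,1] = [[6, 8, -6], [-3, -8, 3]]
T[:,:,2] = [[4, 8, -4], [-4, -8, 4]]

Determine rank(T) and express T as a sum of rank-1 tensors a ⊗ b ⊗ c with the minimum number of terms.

Lower bound: the mode-2 unfolding of T (rows indexed by j, columns by (i,k) = (0,0), (0,1), (0,2), (1,0), (1,1), (1,2)) is [[-10, 6, 4, 0, -3, -4], [0, 8, 8, 4, -8, -8], [6, -6, -4, 0, 3, 4]].
There the 3×3 minor on rows j ∈ {0, 1, 2}, columns (i,k) ∈ {(0,0), (0,1), (0,2)} is det [[-10, 6, 4], [0, 8, 8], [6, -6, -4]] = -64 ≠ 0, so this unfolding has rank ≥ 3; CP rank is at least every unfolding rank, so rank(T) ≥ 3. (This is only a lower bound: in general the CP rank may exceed every unfolding rank, so we still need to exhibit 3 rank-1 terms summing to T.)
Upper bound: T is a sum of 3 rank-1 terms, T = [1, -1] ⊗ [1, 2, -1] ⊗ [-2, 4, 4] + [1, 0] ⊗ [1, -1, 0] ⊗ [-4, 0, 0] + [2, 1] ⊗ [1, 0, -1] ⊗ [-2, 1, 0] (written with every a and b primitive with positive leading entry and the scale carried by c; CP decompositions are not unique, and this one is verified by expanding entrywise), so rank(T) ≤ 3.
These bounds meet, so rank(T) = 3.

rank(T) = 3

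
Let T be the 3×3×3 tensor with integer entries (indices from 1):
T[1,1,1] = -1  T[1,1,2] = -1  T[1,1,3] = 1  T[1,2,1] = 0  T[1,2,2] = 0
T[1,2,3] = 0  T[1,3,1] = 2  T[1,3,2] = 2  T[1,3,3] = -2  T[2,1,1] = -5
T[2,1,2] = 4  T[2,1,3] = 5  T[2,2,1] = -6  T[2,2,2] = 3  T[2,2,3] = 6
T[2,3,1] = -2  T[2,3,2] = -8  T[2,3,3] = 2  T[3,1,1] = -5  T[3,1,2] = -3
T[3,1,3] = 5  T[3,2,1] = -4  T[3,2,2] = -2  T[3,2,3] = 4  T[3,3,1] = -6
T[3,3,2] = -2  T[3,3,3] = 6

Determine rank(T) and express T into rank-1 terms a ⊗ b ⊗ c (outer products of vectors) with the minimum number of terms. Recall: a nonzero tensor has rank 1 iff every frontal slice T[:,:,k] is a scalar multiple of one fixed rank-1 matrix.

Lower bound: the mode-2 unfolding of T (rows indexed by j, columns by (i,k) = (1,1), (1,2), (1,3), (2,1), (2,2), (2,3), (3,1), (3,2), (3,3)) is [[-1, -1, 1, -5, 4, 5, -5, -3, 5], [0, 0, 0, -6, 3, 6, -4, -2, 4], [2, 2, -2, -2, -8, 2, -6, -2, 6]].
There the 3×3 minor on rows j ∈ {1, 2, 3}, columns (i,k) ∈ {(1,1), (2,1), (2,2)} is det [[-1, -5, 4], [0, -6, 3], [2, -2, -8]] = -36 ≠ 0, so this unfolding has rank ≥ 3; CP rank is at least every unfolding rank, so rank(T) ≥ 3. (This is only a lower bound: in general the CP rank may exceed every unfolding rank, so we still need to exhibit 3 rank-1 terms summing to T.)
Upper bound: T is a sum of 3 rank-1 terms, T = (0, 1, 0) ⊗ (1, 1, -1) ⊗ (-4, 4, 4) + (0, 1, 2) ⊗ (1, 1, 2) ⊗ (-2, -1, 2) + (1, -1, 1) ⊗ (1, 0, -2) ⊗ (-1, -1, 1) (written with every a and b primitive with positive leading entry and the scale carried by c; CP decompositions are not unique, and this one is verified by expanding entrywise), so rank(T) ≤ 3.
These bounds meet, so rank(T) = 3.

rank(T) = 3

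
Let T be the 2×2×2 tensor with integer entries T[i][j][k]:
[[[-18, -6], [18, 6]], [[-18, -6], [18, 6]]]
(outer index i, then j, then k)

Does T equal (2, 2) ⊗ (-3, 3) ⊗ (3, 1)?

Yes

Reconstruct entrywise from the claimed factors. For example, T[1,0,0] = -18 and Σₗ aₗ[1]bₗ[0]cₗ[0] = (2)·(-3)·(3) = -18; checking all 8 entries, every one matches. The claim holds.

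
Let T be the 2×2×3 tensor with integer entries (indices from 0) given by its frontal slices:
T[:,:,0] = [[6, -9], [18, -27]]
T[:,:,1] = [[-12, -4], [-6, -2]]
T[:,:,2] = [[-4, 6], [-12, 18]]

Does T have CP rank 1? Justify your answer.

The mode-3 unfolding of T (rows indexed by k, columns by (i,j) = (0,0), (0,1), (1,0), (1,1)) is [[6, -9, 18, -27], [-12, -4, -6, -2], [-4, 6, -12, 18]].
There the 2×2 minor on rows k ∈ {0, 1}, columns (i,j) ∈ {(0,0), (0,1)} is det [[6, -9], [-12, -4]] = -132 ≠ 0, so this unfolding has rank ≥ 2; CP rank is at least every unfolding rank, so rank(T) ≥ 2.
In particular rank(T) ≥ 2 > 1, so T is not rank-1.

No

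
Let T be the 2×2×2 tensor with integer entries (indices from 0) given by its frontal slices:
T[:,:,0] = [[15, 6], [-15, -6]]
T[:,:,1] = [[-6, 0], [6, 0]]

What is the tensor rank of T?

Lower bound: the mode-3 unfolding of T (rows indexed by k, columns by (i,j) = (0,0), (0,1), (1,0), (1,1)) is [[15, 6, -15, -6], [-6, 0, 6, 0]].
There the 2×2 minor on rows k ∈ {0, 1}, columns (i,j) ∈ {(0,0), (0,1)} is det [[15, 6], [-6, 0]] = 36 ≠ 0, so this unfolding has rank ≥ 2; CP rank is at least every unfolding rank, so rank(T) ≥ 2. (This is only a lower bound: in general the CP rank may exceed every unfolding rank, so we still need to exhibit 2 rank-1 terms summing to T.)
Upper bound — finding two terms. Every mode-1 slice of T is a multiple of one matrix: T[i,:,:] = a[i]·M with a = [1, -1] and M = [[15, -6], [6, 0]] (rows indexed by j, columns by k). So it suffices to write M as a sum of two rank-1 matrices.
Splitting M by its rows (j = 0, 1), M = [1, 0][15, -6]ᵀ + [0, 1][6, 0]ᵀ.
Hence T = [1, -1] ⊗ [1, 0] ⊗ [15, -6] + [1, -1] ⊗ [0, 1] ⊗ [6, 0], so rank(T) ≤ 2.
These bounds meet, so rank(T) = 2.

2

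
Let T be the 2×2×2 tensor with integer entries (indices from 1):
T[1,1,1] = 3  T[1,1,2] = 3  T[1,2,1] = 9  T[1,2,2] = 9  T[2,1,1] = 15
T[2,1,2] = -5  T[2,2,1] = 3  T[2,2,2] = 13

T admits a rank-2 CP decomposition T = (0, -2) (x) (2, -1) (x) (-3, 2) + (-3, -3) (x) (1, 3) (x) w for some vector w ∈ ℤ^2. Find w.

Subtract the known terms from T to get the rank-1 residual R = (-3, -3) (x) (1, 3) (x) w, so R[i,j,k] = a[i]·b[j]·w[k]. Pick indices with nonzero a[1]·b[1] = (-3)·(1) = -3. Only the fibre through (1,1,·) is needed: R[1,1,:] = T[1,1,:] − Σₗ aₗ[1]bₗ[1]cₗ = [3, 3] − (0)·(2)·(-3, 2) = [3, 3]. Then w[k] = R[1,1,k] / -3 for each k, giving w = [3, 3] / -3 = (-1, -1).

w = (-1, -1)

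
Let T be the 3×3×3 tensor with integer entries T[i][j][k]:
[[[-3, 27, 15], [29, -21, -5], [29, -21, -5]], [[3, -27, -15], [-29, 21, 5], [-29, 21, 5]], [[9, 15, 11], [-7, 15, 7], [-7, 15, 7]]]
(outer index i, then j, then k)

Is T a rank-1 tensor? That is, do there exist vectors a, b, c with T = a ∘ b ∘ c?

No

The mode-3 unfolding of T (rows indexed by k, columns by (i,j) = (0,0), (0,1), (0,2), (1,0), (1,1), (1,2), (2,0), (2,1), (2,2)) is [[-3, 29, 29, 3, -29, -29, 9, -7, -7], [27, -21, -21, -27, 21, 21, 15, 15, 15], [15, -5, -5, -15, 5, 5, 11, 7, 7]].
There the 2×2 minor on rows k ∈ {0, 1}, columns (i,j) ∈ {(0,0), (0,1)} is det [[-3, 29], [27, -21]] = -720 ≠ 0, so this unfolding has rank ≥ 2; CP rank is at least every unfolding rank, so rank(T) ≥ 2.
In particular rank(T) ≥ 2 > 1, so T is not rank-1.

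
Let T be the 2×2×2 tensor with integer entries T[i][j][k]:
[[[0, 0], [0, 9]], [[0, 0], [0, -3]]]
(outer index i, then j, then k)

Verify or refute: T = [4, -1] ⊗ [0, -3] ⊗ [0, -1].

Reconstruct entry (0,1,1) from the claimed factors: Σₗ aₗ[0]bₗ[1]cₗ[1] = (4)·(-3)·(-1) = 12, but T[0,1,1] = 9. The claim is false.

No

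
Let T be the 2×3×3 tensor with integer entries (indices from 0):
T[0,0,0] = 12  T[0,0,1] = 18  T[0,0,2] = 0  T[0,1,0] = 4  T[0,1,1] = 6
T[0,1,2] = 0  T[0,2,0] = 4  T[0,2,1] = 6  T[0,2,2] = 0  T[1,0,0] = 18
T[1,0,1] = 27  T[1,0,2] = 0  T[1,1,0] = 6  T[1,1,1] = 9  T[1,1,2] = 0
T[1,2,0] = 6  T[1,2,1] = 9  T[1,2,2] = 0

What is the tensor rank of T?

Lower bound: T ≠ 0 (e.g. T[0,0,0] = 12), so rank(T) ≥ 1.
Upper bound: if T = a (x) b (x) c then every fibre of T is a multiple of the corresponding factor, so read the factors off the fibres through the nonzero entry T[0,0,0] = 12.
The mode-1 fibre T[:,0,0] = [12, 18] gives a = [2, 3] (primitive direction); the mode-2 fibre T[0,:,0] = [12, 4, 4] gives b = [3, 1, 1]; then c[k] = T[0,0,k] / (a[0]·b[0]) = [12, 18, 0] / 6 = [2, 3, 0].
Expanding [2, 3] (x) [3, 1, 1] (x) [2, 3, 0] reproduces all 18 entries of T, so T = [2, 3] (x) [3, 1, 1] (x) [2, 3, 0] and rank(T) ≤ 1.
These bounds meet, so rank(T) = 1.
Check entry T[1,1,1] = 9: (3)·(1)·(3) = 9.

1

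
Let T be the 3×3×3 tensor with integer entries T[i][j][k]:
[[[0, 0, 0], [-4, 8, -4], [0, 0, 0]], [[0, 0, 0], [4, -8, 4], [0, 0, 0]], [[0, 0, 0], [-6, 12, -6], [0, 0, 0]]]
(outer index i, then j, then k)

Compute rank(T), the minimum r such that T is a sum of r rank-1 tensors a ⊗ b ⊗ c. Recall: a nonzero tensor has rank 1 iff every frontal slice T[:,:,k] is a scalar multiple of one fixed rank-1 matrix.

Lower bound: T ≠ 0 (e.g. T[0,1,0] = -4), so rank(T) ≥ 1.
Upper bound: if T = a ⊗ b ⊗ c then every fibre of T is a multiple of the corresponding factor, so read the factors off the fibres through the nonzero entry T[0,1,0] = -4.
The mode-1 fibre T[:,1,0] = [-4, 4, -6] gives a = [2, -2, 3] (primitive direction); the mode-2 fibre T[0,:,0] = [0, -4, 0] gives b = [0, 1, 0]; then c[k] = T[0,1,k] / (a[0]·b[1]) = [-4, 8, -4] / 2 = [-2, 4, -2].
Expanding [2, -2, 3] ⊗ [0, 1, 0] ⊗ [-2, 4, -2] reproduces all 27 entries of T, so T = [2, -2, 3] ⊗ [0, 1, 0] ⊗ [-2, 4, -2] and rank(T) ≤ 1.
These bounds meet, so rank(T) = 1.

1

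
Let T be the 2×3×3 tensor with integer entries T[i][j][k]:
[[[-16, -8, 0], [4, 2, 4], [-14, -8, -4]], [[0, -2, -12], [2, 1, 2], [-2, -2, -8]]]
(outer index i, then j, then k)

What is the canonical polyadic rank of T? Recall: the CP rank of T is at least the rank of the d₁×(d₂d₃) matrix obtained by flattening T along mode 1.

Lower bound: the mode-3 unfolding of T (rows indexed by k, columns by (i,j) = (0,0), (0,1), (0,2), (1,0), (1,1), (1,2)) is [[-16, 4, -14, 0, 2, -2], [-8, 2, -8, -2, 1, -2], [0, 4, -4, -12, 2, -8]].
There the 3×3 minor on rows k ∈ {0, 1, 2}, columns (i,j) ∈ {(0,0), (0,1), (0,2)} is det [[-16, 4, -14], [-8, 2, -8], [0, 4, -4]] = -64 ≠ 0, so this unfolding has rank ≥ 3; CP rank is at least every unfolding rank, so rank(T) ≥ 3. (Unfolding ranks only ever bound the CP rank from below — rank(T) can be strictly larger than all of them — so the matching upper bound has to come from an explicit 3-term decomposition.)
Upper bound: T is a sum of 3 rank-1 terms, T = [1, -1] (x) [2, 0, 1] (x) [-2, 0, 4] + [1, 0] (x) [1, 0, 1] (x) [-4, -4, 0] + [2, 1] (x) [2, -1, 2] (x) [-2, -1, -2] (one valid choice — decompositions are not unique — normalised so each a, b is primitive with positive first nonzero entry; check it by expanding all entries), so rank(T) ≤ 3.
These bounds meet, so rank(T) = 3.

3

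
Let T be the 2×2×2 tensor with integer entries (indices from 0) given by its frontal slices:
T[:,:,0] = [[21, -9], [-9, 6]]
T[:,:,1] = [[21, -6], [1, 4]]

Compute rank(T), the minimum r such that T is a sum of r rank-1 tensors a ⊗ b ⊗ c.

2

Lower bound: the mode-1 unfolding of T (rows indexed by i, columns by (j,k) = (0,0), (0,1), (1,0), (1,1)) is [[21, 21, -9, -6], [-9, 1, 6, 4]].
There the 2×2 minor on rows i ∈ {0, 1}, columns (j,k) ∈ {(0,0), (0,1)} is det [[21, 21], [-9, 1]] = 210 ≠ 0, so this unfolding has rank ≥ 2; CP rank is at least every unfolding rank, so rank(T) ≥ 2. (Flattening ranks never certify an upper bound on CP rank; for that we must actually write T with 2 rank-1 terms.)
Upper bound — finding two terms. Write S_k = T[:,:,k] for the frontal slices: S₀ = [[21, -9], [-9, 6]], S₁ = [[21, -6], [1, 4]].
If T = a₁ ⊗ b₁ ⊗ c₁ + a₂ ⊗ b₂ ⊗ c₂ then each S_k = c₁[k]·a₁b₁ᵀ + c₂[k]·a₂b₂ᵀ. S₀ and S₁ are linearly independent, so a₁b₁ᵀ and a₂b₂ᵀ must span the same plane of matrices: they are the rank-1 matrices of the form x·S₀ + y·S₁.
det(x·S₀ + y·S₁) is 45·x² + 165·xy + 90·y² = 15·(x + 3·y)(3·x + 2·y), vanishing at (x:y) = (3:-1) and (2:-3).
M₁ = 3·S₀ − S₁ = [[42, -21], [-28, 14]] = 7·[3, -2][2, -1]ᵀ and M₂ = 2·S₀ − 3·S₁ = [[-21, 0], [-21, 0]] = (-21)·[1, 1][1, 0]ᵀ, so take a₁ = [3, -2], b₁ = [2, -1], a₂ = [1, 1], b₂ = [1, 0].
Each slice is an integer combination of E₁ = a₁b₁ᵀ and E₂ = a₂b₂ᵀ: S₀ = 3·E₁ + 3·E₂, S₁ = 2·E₁ + 9·E₂; reading off coefficients, c₁ = [3, 2] and c₂ = [3, 9].
Hence T = [3, -2] ⊗ [2, -1] ⊗ [3, 2] + [1, 1] ⊗ [1, 0] ⊗ [3, 9], so rank(T) ≤ 2.
These bounds meet, so rank(T) = 2.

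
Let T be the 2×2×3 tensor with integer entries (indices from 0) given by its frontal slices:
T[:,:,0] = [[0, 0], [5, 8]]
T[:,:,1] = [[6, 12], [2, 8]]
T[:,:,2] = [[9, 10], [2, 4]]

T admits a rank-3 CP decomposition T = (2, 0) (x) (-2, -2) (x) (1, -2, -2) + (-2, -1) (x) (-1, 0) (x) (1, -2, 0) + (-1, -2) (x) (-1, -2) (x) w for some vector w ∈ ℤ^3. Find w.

Subtract the known terms from T to get the rank-1 residual R = (-1, -2) (x) (-1, -2) (x) w, so R[i,j,k] = a[i]·b[j]·w[k]. Pick indices with nonzero a[0]·b[0] = (-1)·(-1) = 1. Only the fibre through (0,0,·) is needed: R[0,0,:] = T[0,0,:] − Σₗ aₗ[0]bₗ[0]cₗ = [0, 6, 9] − (2)·(-2)·(1, -2, -2) − (-2)·(-1)·(1, -2, 0) = [2, 2, 1]. Then w[k] = R[0,0,k] / 1 for each k, giving w = [2, 2, 1] / 1 = (2, 2, 1).

w = (2, 2, 1)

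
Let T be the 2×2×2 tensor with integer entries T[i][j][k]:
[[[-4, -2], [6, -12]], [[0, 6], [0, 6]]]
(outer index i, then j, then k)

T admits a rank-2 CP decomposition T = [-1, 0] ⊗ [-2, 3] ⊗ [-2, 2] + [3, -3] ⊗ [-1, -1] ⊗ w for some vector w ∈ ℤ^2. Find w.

w = [0, 2]

Subtract the known terms from T to get the rank-1 residual R = [3, -3] ⊗ [-1, -1] ⊗ w, so R[i,j,k] = a[i]·b[j]·w[k]. Pick indices with nonzero a[0]·b[0] = (3)·(-1) = -3. Only the fibre through (0,0,·) is needed: R[0,0,:] = T[0,0,:] − Σₗ aₗ[0]bₗ[0]cₗ = [-4, -2] − (-1)·(-2)·[-2, 2] = [0, -6]. Then w[k] = R[0,0,k] / -3 for each k, giving w = [0, -6] / -3 = [0, 2].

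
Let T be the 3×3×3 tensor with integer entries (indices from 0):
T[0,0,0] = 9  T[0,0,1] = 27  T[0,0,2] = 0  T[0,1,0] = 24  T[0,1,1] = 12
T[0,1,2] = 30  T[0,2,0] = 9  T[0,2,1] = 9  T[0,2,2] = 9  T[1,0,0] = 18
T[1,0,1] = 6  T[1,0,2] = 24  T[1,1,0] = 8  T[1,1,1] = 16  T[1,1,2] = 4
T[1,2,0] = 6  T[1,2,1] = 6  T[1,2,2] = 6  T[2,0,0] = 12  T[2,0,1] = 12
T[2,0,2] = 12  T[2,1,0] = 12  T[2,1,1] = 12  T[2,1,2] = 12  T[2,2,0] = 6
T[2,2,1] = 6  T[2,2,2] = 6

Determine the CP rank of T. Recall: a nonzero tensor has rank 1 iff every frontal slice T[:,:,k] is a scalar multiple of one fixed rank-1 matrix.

2

Lower bound: the mode-3 unfolding of T (rows indexed by k, columns by (i,j) = (0,0), (0,1), (0,2), (1,0), (1,1), (1,2), (2,0), (2,1), (2,2)) is [[9, 24, 9, 18, 8, 6, 12, 12, 6], [27, 12, 9, 6, 16, 6, 12, 12, 6], [0, 30, 9, 24, 4, 6, 12, 12, 6]].
There the 2×2 minor on rows k ∈ {0, 1}, columns (i,j) ∈ {(0,0), (0,1)} is det [[9, 24], [27, 12]] = -540 ≠ 0, so this unfolding has rank ≥ 2; CP rank is at least every unfolding rank, so rank(T) ≥ 2. (Flattening ranks never certify an upper bound on CP rank; for that we must actually write T with 2 rank-1 terms.)
Upper bound — finding two terms. Write S_k = T[:,:,k] for the frontal slices: S₀ = [[9, 24, 9], [18, 8, 6], [12, 12, 6]], S₁ = [[27, 12, 9], [6, 16, 6], [12, 12, 6]], S₂ = [[0, 30, 9], [24, 4, 6], [12, 12, 6]].
If T = a₁ ⊗ b₁ ⊗ c₁ + a₂ ⊗ b₂ ⊗ c₂ then each S_k = c₁[k]·a₁b₁ᵀ + c₂[k]·a₂b₂ᵀ. S₀ and S₁ are linearly independent, so a₁b₁ᵀ and a₂b₂ᵀ must span the same plane of matrices: they are the rank-1 matrices of the form x·S₀ + y·S₁.
The 2×2 minor of x·S₀ + y·S₁ on rows {0,1}, columns {0,1} is −360·x² + 360·y² = (-360)·(x − y)(x + y), vanishing at (x:y) = (1:1) and (1:-1).
M₁ = S₀ + S₁ = [[36, 36, 18], [24, 24, 12], [24, 24, 12]] = 6·[3, 2, 2][2, 2, 1]ᵀ and M₂ = S₀ − S₁ = [[-18, 12, 0], [12, -8, 0], [0, 0, 0]] = (-2)·[3, -2, 0][3, -2, 0]ᵀ, so take a₁ = [3, 2, 2], b₁ = [2, 2, 1], a₂ = [3, -2, 0], b₂ = [3, -2, 0].
Each slice is an integer combination of E₁ = a₁b₁ᵀ and E₂ = a₂b₂ᵀ: S₀ = 3·E₁ − E₂, S₁ = 3·E₁ + E₂, S₂ = 3·E₁ − 2·E₂; reading off coefficients, c₁ = [3, 3, 3] and c₂ = [-1, 1, -2].
Hence T = [3, 2, 2] ⊗ [2, 2, 1] ⊗ [3, 3, 3] + [3, -2, 0] ⊗ [3, -2, 0] ⊗ [-1, 1, -2], so rank(T) ≤ 2.
These bounds meet, so rank(T) = 2.
Check entry T[1,2,0] = 6: (2)·(1)·(3) + (-2)·(0)·(-1) = 6.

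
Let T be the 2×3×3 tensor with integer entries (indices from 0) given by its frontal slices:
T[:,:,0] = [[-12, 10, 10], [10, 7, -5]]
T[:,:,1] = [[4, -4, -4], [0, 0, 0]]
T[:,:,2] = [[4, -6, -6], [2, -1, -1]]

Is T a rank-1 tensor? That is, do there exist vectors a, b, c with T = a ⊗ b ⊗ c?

No

The mode-2 unfolding of T (rows indexed by j, columns by (i,k) = (0,0), (0,1), (0,2), (1,0), (1,1), (1,2)) is [[-12, 4, 4, 10, 0, 2], [10, -4, -6, 7, 0, -1], [10, -4, -6, -5, 0, -1]].
There the 3×3 minor on rows j ∈ {0, 1, 2}, columns (i,k) ∈ {(0,0), (0,1), (1,0)} is det [[-12, 4, 10], [10, -4, 7], [10, -4, -5]] = -96 ≠ 0, so this unfolding has rank ≥ 3; CP rank is at least every unfolding rank, so rank(T) ≥ 3.
In particular rank(T) ≥ 3 > 1, so T is not rank-1.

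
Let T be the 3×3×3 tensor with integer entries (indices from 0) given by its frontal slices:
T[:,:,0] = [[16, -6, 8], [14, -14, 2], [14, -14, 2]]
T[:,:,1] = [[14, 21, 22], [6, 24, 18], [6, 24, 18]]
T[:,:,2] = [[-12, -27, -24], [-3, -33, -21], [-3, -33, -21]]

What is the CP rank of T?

Lower bound: the mode-1 unfolding of T (rows indexed by i, columns by (j,k) = (0,0), (0,1), (0,2), (1,0), (1,1), (1,2), (2,0), (2,1), (2,2)) is [[16, 14, -12, -6, 21, -27, 8, 22, -24], [14, 6, -3, -14, 24, -33, 2, 18, -21], [14, 6, -3, -14, 24, -33, 2, 18, -21]].
There the 2×2 minor on rows i ∈ {0, 1}, columns (j,k) ∈ {(0,0), (0,1)} is det [[16, 14], [14, 6]] = -100 ≠ 0, so this unfolding has rank ≥ 2; CP rank is at least every unfolding rank, so rank(T) ≥ 2. (This is only a lower bound: in general the CP rank may exceed every unfolding rank, so we still need to exhibit 2 rank-1 terms summing to T.)
Upper bound — finding two terms. Write S_k = T[:,:,k] for the frontal slices: S₀ = [[16, -6, 8], [14, -14, 2], [14, -14, 2]], S₁ = [[14, 21, 22], [6, 24, 18], [6, 24, 18]], S₂ = [[-12, -27, -24], [-3, -33, -21], [-3, -33, -21]].
If T = a₁ ⊗ b₁ ⊗ c₁ + a₂ ⊗ b₂ ⊗ c₂ then each S_k = c₁[k]·a₁b₁ᵀ + c₂[k]·a₂b₂ᵀ. S₀ and S₁ are linearly independent, so a₁b₁ᵀ and a₂b₂ᵀ must span the same plane of matrices: they are the rank-1 matrices of the form x·S₀ + y·S₁.
The 2×2 minor of x·S₀ + y·S₁ on rows {0,1}, columns {0,1} is −140·x² − 70·xy + 210·y² = (-70)·(2·x + 3·y)(x − y), vanishing at (x:y) = (3:-2) and (1:1).
M₁ = 3·S₀ − 2·S₁ = [[20, -60, -20], [30, -90, -30], [30, -90, -30]] = 10·[2, 3, 3][1, -3, -1]ᵀ and M₂ = S₀ + S₁ = [[30, 15, 30], [20, 10, 20], [20, 10, 20]] = 5·[3, 2, 2][2, 1, 2]ᵀ, so take a₁ = [2, 3, 3], b₁ = [1, -3, -1], a₂ = [3, 2, 2], b₂ = [2, 1, 2].
Each slice is an integer combination of E₁ = a₁b₁ᵀ and E₂ = a₂b₂ᵀ: S₀ = 2·E₁ + 2·E₂, S₁ = −2·E₁ + 3·E₂, S₂ = 3·E₁ − 3·E₂; reading off coefficients, c₁ = [2, -2, 3] and c₂ = [2, 3, -3].
Hence T = [2, 3, 3] ⊗ [1, -3, -1] ⊗ [2, -2, 3] + [3, 2, 2] ⊗ [2, 1, 2] ⊗ [2, 3, -3], so rank(T) ≤ 2.
These bounds meet, so rank(T) = 2.
Check entry T[1,0,2] = -3: (3)·(1)·(3) + (2)·(2)·(-3) = -3.

2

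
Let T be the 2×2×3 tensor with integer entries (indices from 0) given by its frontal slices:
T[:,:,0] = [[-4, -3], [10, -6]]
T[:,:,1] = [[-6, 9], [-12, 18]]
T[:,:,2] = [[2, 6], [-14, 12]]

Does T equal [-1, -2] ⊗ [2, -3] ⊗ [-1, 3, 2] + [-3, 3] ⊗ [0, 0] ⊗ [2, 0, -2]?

No

Reconstruct entry (0,0,0) from the claimed factors: Σₗ aₗ[0]bₗ[0]cₗ[0] = (-1)·(2)·(-1) + (-3)·(0)·(2) = 2, but T[0,0,0] = -4. The claim is false.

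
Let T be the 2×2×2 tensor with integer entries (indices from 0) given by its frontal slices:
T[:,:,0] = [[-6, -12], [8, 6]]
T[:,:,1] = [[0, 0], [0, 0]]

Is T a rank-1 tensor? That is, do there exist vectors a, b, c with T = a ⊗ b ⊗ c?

No

The mode-1 unfolding of T (rows indexed by i, columns by (j,k) = (0,0), (0,1), (1,0), (1,1)) is [[-6, 0, -12, 0], [8, 0, 6, 0]].
There the 2×2 minor on rows i ∈ {0, 1}, columns (j,k) ∈ {(0,0), (1,0)} is det [[-6, -12], [8, 6]] = 60 ≠ 0, so this unfolding has rank ≥ 2; CP rank is at least every unfolding rank, so rank(T) ≥ 2.
In particular rank(T) ≥ 2 > 1, so T is not rank-1.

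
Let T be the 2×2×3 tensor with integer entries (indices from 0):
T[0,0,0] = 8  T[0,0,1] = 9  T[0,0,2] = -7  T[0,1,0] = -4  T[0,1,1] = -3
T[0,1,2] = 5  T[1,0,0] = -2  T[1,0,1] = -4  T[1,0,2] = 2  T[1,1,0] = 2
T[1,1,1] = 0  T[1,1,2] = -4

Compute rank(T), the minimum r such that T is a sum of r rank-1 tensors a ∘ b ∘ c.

3

Lower bound: the mode-3 unfolding of T (rows indexed by k, columns by (i,j) = (0,0), (0,1), (1,0), (1,1)) is [[8, -4, -2, 2], [9, -3, -4, 0], [-7, 5, 2, -4]].
There the 3×3 minor on rows k ∈ {0, 1, 2}, columns (i,j) ∈ {(0,0), (0,1), (1,0)} is det [[8, -4, -2], [9, -3, -4], [-7, 5, 2]] = 24 ≠ 0, so this unfolding has rank ≥ 3; CP rank is at least every unfolding rank, so rank(T) ≥ 3. (Flattening ranks never certify an upper bound on CP rank; for that we must actually write T with 3 rank-1 terms.)
Upper bound: T is a sum of 3 rank-1 terms, T = [0, 1] ∘ [1, 0] ∘ [2, 2, 0] + [1, -2] ∘ [1, 1] ∘ [0, 1, 1] + [2, -1] ∘ [2, -1] ∘ [2, 2, -2] (written with every a and b primitive with positive leading entry and the scale carried by c; CP decompositions are not unique, and this one is verified by expanding entrywise), so rank(T) ≤ 3.
These bounds meet, so rank(T) = 3.
Check entry T[1,1,1] = 0: (1)·(0)·(2) + (-2)·(1)·(1) + (-1)·(-1)·(2) = 0.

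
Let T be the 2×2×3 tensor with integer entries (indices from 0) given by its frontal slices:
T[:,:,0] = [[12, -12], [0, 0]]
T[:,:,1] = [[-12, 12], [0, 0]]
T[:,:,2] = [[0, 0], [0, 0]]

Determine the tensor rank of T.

1

Lower bound: T ≠ 0 (e.g. T[0,0,0] = 12), so rank(T) ≥ 1.
Upper bound: if T = a ⊗ b ⊗ c then every fibre of T is a multiple of the corresponding factor, so read the factors off the fibres through the nonzero entry T[0,0,0] = 12.
The mode-1 fibre T[:,0,0] = [12, 0] gives a = (1, 0) (primitive direction); the mode-2 fibre T[0,:,0] = [12, -12] gives b = (1, -1); then c[k] = T[0,0,k] / (a[0]·b[0]) = [12, -12, 0] / 1 = (12, -12, 0).
Expanding (1, 0) ⊗ (1, -1) ⊗ (12, -12, 0) reproduces all 12 entries of T, so T = (1, 0) ⊗ (1, -1) ⊗ (12, -12, 0) and rank(T) ≤ 1.
These bounds meet, so rank(T) = 1.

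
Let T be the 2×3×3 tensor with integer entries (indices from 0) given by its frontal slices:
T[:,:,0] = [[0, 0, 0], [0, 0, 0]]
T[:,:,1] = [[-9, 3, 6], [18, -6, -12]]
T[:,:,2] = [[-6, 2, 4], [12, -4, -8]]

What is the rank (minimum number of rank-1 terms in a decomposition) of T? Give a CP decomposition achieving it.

rank(T) = 1

Lower bound: T ≠ 0 (e.g. T[0,0,1] = -9), so rank(T) ≥ 1.
Upper bound: if T = a ⊗ b ⊗ c then every fibre of T is a multiple of the corresponding factor, so read the factors off the fibres through the nonzero entry T[0,0,1] = -9.
The mode-1 fibre T[:,0,1] = [-9, 18] gives a = [1, -2] (primitive direction); the mode-2 fibre T[0,:,1] = [-9, 3, 6] gives b = [3, -1, -2]; then c[k] = T[0,0,k] / (a[0]·b[0]) = [0, -9, -6] / 3 = [0, -3, -2].
Expanding [1, -2] ⊗ [3, -1, -2] ⊗ [0, -3, -2] reproduces all 18 entries of T, so T = [1, -2] ⊗ [3, -1, -2] ⊗ [0, -3, -2] and rank(T) ≤ 1.
These bounds meet, so rank(T) = 1.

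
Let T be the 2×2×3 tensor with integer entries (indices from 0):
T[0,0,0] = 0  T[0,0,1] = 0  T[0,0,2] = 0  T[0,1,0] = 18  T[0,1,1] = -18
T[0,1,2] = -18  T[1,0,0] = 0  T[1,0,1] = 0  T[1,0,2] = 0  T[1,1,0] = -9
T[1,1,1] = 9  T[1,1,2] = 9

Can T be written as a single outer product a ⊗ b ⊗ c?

The mode-1 fibre T[:,1,0] = [18, -9] gives a = [2, -1] (primitive direction); the mode-2 fibre T[0,:,0] = [0, 18] gives b = [0, 1]; then c[k] = T[0,1,k] / (a[0]·b[1]) = [18, -18, -18] / 2 = [9, -9, -9].
Expanding [2, -1] ⊗ [0, 1] ⊗ [9, -9, -9] reproduces all 12 entries of T, so T = [2, -1] ⊗ [0, 1] ⊗ [9, -9, -9] and rank(T) ≤ 1.
Equivalently every frontal slice T[:,:,k] is c[k] times the rank-1 matrix [2, -1] ⊗ [0, 1]. So T has rank 1 (it is nonzero).

Yes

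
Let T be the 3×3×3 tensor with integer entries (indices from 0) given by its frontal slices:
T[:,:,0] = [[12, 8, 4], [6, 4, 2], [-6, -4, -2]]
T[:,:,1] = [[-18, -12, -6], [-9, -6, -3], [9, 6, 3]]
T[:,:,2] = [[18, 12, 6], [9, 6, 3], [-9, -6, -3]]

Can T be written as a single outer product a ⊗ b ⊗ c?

Yes

The mode-1 fibre T[:,0,0] = [12, 6, -6] gives a = [2, 1, -1] (primitive direction); the mode-2 fibre T[0,:,0] = [12, 8, 4] gives b = [3, 2, 1]; then c[k] = T[0,0,k] / (a[0]·b[0]) = [12, -18, 18] / 6 = [2, -3, 3].
Expanding [2, 1, -1] ⊗ [3, 2, 1] ⊗ [2, -3, 3] reproduces all 27 entries of T, so T = [2, 1, -1] ⊗ [3, 2, 1] ⊗ [2, -3, 3] and rank(T) ≤ 1.
Equivalently every frontal slice T[:,:,k] is c[k] times the rank-1 matrix [2, 1, -1] ⊗ [3, 2, 1]. So T has rank 1 (it is nonzero).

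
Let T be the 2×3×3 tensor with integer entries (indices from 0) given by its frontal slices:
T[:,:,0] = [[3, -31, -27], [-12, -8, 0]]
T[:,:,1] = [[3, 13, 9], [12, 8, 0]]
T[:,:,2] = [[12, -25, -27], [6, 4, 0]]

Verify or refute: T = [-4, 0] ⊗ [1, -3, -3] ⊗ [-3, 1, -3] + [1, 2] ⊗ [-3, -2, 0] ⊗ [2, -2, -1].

No

Reconstruct entry (0,0,0) from the claimed factors: Σₗ aₗ[0]bₗ[0]cₗ[0] = (-4)·(1)·(-3) + (1)·(-3)·(2) = 6, but T[0,0,0] = 3. The claim is false.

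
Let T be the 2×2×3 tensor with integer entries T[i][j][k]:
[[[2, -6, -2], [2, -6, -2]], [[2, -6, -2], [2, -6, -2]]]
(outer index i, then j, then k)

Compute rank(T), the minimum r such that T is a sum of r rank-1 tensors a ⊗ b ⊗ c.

1

Lower bound: T ≠ 0 (e.g. T[0,0,0] = 2), so rank(T) ≥ 1.
Upper bound: if T = a ⊗ b ⊗ c then every fibre of T is a multiple of the corresponding factor, so read the factors off the fibres through the nonzero entry T[0,0,0] = 2.
The mode-1 fibre T[:,0,0] = [2, 2] gives a = [1, 1] (primitive direction); the mode-2 fibre T[0,:,0] = [2, 2] gives b = [1, 1]; then c[k] = T[0,0,k] / (a[0]·b[0]) = [2, -6, -2] / 1 = [2, -6, -2].
Expanding [1, 1] ⊗ [1, 1] ⊗ [2, -6, -2] reproduces all 12 entries of T, so T = [1, 1] ⊗ [1, 1] ⊗ [2, -6, -2] and rank(T) ≤ 1.
These bounds meet, so rank(T) = 1.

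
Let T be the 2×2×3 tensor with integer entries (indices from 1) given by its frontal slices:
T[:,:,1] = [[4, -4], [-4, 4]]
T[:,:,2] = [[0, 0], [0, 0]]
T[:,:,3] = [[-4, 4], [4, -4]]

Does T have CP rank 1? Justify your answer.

Yes

If T = a ∘ b ∘ c then every fibre of T is a multiple of the corresponding factor, so read the factors off the fibres through the nonzero entry T[1,1,1] = 4.
The mode-1 fibre T[:,1,1] = [4, -4] gives a = [1, -1] (primitive direction); the mode-2 fibre T[1,:,1] = [4, -4] gives b = [1, -1]; then c[k] = T[1,1,k] / (a[1]·b[1]) = [4, 0, -4] / 1 = [4, 0, -4].
Expanding [1, -1] ∘ [1, -1] ∘ [4, 0, -4] reproduces all 12 entries of T, so T = [1, -1] ∘ [1, -1] ∘ [4, 0, -4] and rank(T) ≤ 1.
Equivalently every frontal slice T[:,:,k] is c[k] times the rank-1 matrix [1, -1] ∘ [1, -1]. So T has rank 1 (it is nonzero).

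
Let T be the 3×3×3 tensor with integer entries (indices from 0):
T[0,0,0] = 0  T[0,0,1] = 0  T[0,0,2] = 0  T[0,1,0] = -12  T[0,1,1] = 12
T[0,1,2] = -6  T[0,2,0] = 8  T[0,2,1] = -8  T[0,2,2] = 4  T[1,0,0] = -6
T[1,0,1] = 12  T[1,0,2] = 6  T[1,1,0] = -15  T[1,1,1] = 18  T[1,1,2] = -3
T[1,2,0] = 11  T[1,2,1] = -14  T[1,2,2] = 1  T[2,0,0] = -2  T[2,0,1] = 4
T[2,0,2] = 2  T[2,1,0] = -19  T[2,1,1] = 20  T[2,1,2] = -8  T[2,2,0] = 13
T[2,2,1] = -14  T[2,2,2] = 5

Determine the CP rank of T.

2

Lower bound: the mode-3 unfolding of T (rows indexed by k, columns by (i,j) = (0,0), (0,1), (0,2), (1,0), (1,1), (1,2), (2,0), (2,1), (2,2)) is [[0, -12, 8, -6, -15, 11, -2, -19, 13], [0, 12, -8, 12, 18, -14, 4, 20, -14], [0, -6, 4, 6, -3, 1, 2, -8, 5]].
There the 2×2 minor on rows k ∈ {0, 1}, columns (i,j) ∈ {(0,1), (1,0)} is det [[-12, -6], [12, 12]] = -72 ≠ 0, so this unfolding has rank ≥ 2; CP rank is at least every unfolding rank, so rank(T) ≥ 2. (This is only a lower bound: in general the CP rank may exceed every unfolding rank, so we still need to exhibit 2 rank-1 terms summing to T.)
Upper bound — finding two terms. Write S_k = T[:,:,k] for the frontal slices: S₀ = [[0, -12, 8], [-6, -15, 11], [-2, -19, 13]], S₁ = [[0, 12, -8], [12, 18, -14], [4, 20, -14]], S₂ = [[0, -6, 4], [6, -3, 1], [2, -8, 5]].
If T = a₁ ⊗ b₁ ⊗ c₁ + a₂ ⊗ b₂ ⊗ c₂ then each S_k = c₁[k]·a₁b₁ᵀ + c₂[k]·a₂b₂ᵀ. S₀ and S₁ are linearly independent, so a₁b₁ᵀ and a₂b₂ᵀ must span the same plane of matrices: they are the rank-1 matrices of the form x·S₀ + y·S₁.
The 2×2 minor of x·S₀ + y·S₁ on rows {0,1}, columns {0,1} is −72·x² + 216·xy − 144·y² = (-72)·(x − 2·y)(x − y), vanishing at (x:y) = (2:1) and (1:1).
M₁ = 2·S₀ + S₁ = [[0, -12, 8], [0, -12, 8], [0, -18, 12]] = (-2)·(2, 2, 3)(0, 3, -2)ᵀ and M₂ = S₀ + S₁ = [[0, 0, 0], [6, 3, -3], [2, 1, -1]] = (0, 3, 1)(2, 1, -1)ᵀ, so take a₁ = (2, 2, 3), b₁ = (0, 3, -2), a₂ = (0, 3, 1), b₂ = (2, 1, -1).
Each slice is an integer combination of E₁ = a₁b₁ᵀ and E₂ = a₂b₂ᵀ: S₀ = −2·E₁ − E₂, S₁ = 2·E₁ + 2·E₂, S₂ = −E₁ + E₂; reading off coefficients, c₁ = (-2, 2, -1) and c₂ = (-1, 2, 1).
Hence T = (2, 2, 3) ⊗ (0, 3, -2) ⊗ (-2, 2, -1) + (0, 3, 1) ⊗ (2, 1, -1) ⊗ (-1, 2, 1), so rank(T) ≤ 2.
These bounds meet, so rank(T) = 2.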